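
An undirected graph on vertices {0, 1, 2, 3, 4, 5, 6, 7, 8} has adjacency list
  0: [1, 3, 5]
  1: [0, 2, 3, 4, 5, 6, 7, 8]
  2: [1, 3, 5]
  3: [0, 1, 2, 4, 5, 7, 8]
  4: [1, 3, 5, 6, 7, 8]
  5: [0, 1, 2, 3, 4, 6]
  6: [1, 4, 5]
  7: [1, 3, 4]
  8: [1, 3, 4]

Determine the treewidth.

3

A width-3 tree decomposition is:
Bags: B1 = {0, 1, 3, 5}  B2 = {1, 3, 4, 5}  B3 = {1, 3, 4, 7}  B4 = {1, 2, 3, 5}  B5 = {1, 3, 4, 8}  B6 = {1, 4, 5, 6}
Tree: B1–B2, B2–B3, B2–B4, B2–B5, B2–B6
Every bag has size at most 4, so the width is 4 − 1 = 3 and tw(G) ≤ 3. On the other hand G contains the 4-clique {0, 1, 3, 5}. A clique must lie in a single bag of any decomposition, so no decomposition can have width below 3. The upper and lower bounds meet at 3, so that is the treewidth.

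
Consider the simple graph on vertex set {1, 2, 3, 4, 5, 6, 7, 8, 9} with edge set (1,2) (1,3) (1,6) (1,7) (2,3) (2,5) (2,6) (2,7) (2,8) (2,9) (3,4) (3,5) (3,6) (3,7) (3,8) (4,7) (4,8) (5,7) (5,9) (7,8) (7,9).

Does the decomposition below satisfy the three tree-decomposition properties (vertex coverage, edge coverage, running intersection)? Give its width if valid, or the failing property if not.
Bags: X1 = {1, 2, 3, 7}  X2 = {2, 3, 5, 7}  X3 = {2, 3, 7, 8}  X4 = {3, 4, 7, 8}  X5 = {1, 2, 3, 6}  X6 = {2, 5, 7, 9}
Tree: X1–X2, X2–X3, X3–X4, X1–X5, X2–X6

Yes; width 3.

Checking the three conditions: (i) the bags cover all of {1, 2, 3, 4, 5, 6, 7, 8, 9}; (ii) for each edge, some bag contains both endpoints; (iii) the bags containing any fixed vertex form a subtree. All hold, so the decomposition is valid with width 4 − 1 = 3.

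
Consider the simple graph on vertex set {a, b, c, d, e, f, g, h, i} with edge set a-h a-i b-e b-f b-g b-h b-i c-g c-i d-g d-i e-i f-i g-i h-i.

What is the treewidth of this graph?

A width-2 tree decomposition is:
Bags: B1 = {b, g, i}  B2 = {d, g, i}  B3 = {b, h, i}  B4 = {b, e, i}  B5 = {c, g, i}  B6 = {a, h, i}  B7 = {b, f, i}
Tree: B1–B2, B1–B3, B1–B4, B2–B5, B3–B6, B3–B7
Every bag has size at most 3, so the width is 3 − 1 = 2 and tw(G) ≤ 2. Conversely, {d, g, i} is a clique of size 3, and the vertices of any clique must share a bag in every tree decomposition; so some bag has ≥ 3 vertices and tw(G) ≥ 2. Therefore the treewidth is 2.

2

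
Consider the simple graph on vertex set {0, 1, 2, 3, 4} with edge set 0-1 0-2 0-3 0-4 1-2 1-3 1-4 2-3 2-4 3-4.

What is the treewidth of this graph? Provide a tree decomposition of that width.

A single bag containing all 5 vertices is trivially a valid decomposition of width 4. Conversely, {0, 1, 2, 3, 4} is a clique of size 5, and the vertices of any clique must share a bag in every tree decomposition; so some bag has ≥ 5 vertices and tw(G) ≥ 4. Hence tw(G) = 4 exactly.

Treewidth 4.
One optimal decomposition is:
Bags: B1 = {0, 1, 2, 3, 4}
Tree: (single bag)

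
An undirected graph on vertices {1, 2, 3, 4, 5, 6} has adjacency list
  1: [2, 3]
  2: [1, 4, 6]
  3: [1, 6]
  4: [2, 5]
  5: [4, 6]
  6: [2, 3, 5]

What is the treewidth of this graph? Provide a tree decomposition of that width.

Each bag holds 3 vertices, so the decomposition has width 2, which upper-bounds the treewidth. The edges 4–5–6–2–4 form a cycle, so G is not a tree and its treewidth is at least 2. The upper and lower bounds meet at 2, so that is the treewidth.

Treewidth 2.
One such decomposition:
Bags: B1 = {2, 4, 5}  B2 = {2, 5, 6}  B3 = {1, 2, 6}  B4 = {1, 3, 6}
Tree: B1–B2, B2–B3, B3–B4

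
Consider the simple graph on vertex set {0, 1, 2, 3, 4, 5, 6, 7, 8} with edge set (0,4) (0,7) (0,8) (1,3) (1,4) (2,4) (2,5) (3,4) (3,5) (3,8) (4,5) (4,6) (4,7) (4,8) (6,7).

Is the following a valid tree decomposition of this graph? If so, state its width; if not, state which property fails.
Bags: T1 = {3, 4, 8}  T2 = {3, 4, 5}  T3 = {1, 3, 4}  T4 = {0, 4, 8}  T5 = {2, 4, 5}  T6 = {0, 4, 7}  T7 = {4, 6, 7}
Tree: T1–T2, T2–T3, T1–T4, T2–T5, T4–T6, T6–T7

Vertex coverage: the bags together contain {0, 1, 2, 3, 4, 5, 6, 7, 8}, the full vertex set. Edge coverage: each edge of G has both endpoints in at least one bag. Running intersection: for every vertex, the bags containing it form a connected subtree. All three properties hold, so this is a valid tree decomposition of width max|bag| − 1 = 2, and hence tw(G) ≤ 2.

Yes; width 2.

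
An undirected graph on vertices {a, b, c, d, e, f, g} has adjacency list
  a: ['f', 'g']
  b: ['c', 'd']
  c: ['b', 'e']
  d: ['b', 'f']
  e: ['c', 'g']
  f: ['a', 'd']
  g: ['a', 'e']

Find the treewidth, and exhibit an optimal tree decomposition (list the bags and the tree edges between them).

The largest bag has 3 vertices, giving width 2; this decomposition certifies tw(G) ≤ 2. Since d–f–a–g–e–c–b–d is a cycle in G, G is not acyclic. Forests are exactly the graphs of treewidth ≤ 1, so tw(G) ≥ 2. The upper and lower bounds meet at 2, so that is the treewidth.

Treewidth 2.
One optimal decomposition is:
Bags: B1 = {a, d, f}  B2 = {a, d, g}  B3 = {d, e, g}  B4 = {c, d, e}  B5 = {b, c, d}
Tree: B1–B2, B2–B3, B3–B4, B4–B5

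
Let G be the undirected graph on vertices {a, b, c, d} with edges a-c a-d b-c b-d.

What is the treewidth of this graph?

A width-2 tree decomposition is:
Bags: B1 = {b, c, d}  B2 = {a, c, d}
Tree: B1–B2
Every bag has size at most 3, so the width is 3 − 1 = 2 and tw(G) ≤ 2. Since d–b–c–a–d is a cycle in G, G is not acyclic. Forests are exactly the graphs of treewidth ≤ 1, so tw(G) ≥ 2. Therefore the treewidth is 2.

2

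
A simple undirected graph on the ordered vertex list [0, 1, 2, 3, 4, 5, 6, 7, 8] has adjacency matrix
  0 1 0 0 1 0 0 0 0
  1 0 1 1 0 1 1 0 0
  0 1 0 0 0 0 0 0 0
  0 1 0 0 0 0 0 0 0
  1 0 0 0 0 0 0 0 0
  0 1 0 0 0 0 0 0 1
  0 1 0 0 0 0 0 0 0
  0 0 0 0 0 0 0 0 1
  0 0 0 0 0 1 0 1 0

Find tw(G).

A width-1 tree decomposition is:
Bags: B1 = {5, 8}  B2 = {1, 5}  B3 = {0, 1}  B4 = {1, 2}  B5 = {0, 4}  B6 = {1, 6}  B7 = {7, 8}  B8 = {1, 3}
Tree: B1–B2, B2–B3, B2–B4, B3–B5, B3–B6, B1–B7, B6–B8
Every bag has size at most 2, so the width is 2 − 1 = 1 and tw(G) ≤ 1. G has an edge, so its treewidth is at least 1. Therefore the treewidth is 1.

1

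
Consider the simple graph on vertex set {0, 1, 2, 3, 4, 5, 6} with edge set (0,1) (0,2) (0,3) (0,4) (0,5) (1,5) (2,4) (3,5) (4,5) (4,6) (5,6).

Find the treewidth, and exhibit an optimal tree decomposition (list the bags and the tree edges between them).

Treewidth 2.
One such decomposition:
Bags: B1 = {0, 1, 5}  B2 = {0, 3, 5}  B3 = {0, 4, 5}  B4 = {4, 5, 6}  B5 = {0, 2, 4}
Tree: B1–B2, B2–B3, B3–B4, B3–B5

Every bag has size at most 3, so the width is 3 − 1 = 2 and tw(G) ≤ 2. Conversely, {0, 2, 4} is a clique of size 3, and the vertices of any clique must share a bag in every tree decomposition; so some bag has ≥ 3 vertices and tw(G) ≥ 2. Combining the bounds, tw(G) = 2.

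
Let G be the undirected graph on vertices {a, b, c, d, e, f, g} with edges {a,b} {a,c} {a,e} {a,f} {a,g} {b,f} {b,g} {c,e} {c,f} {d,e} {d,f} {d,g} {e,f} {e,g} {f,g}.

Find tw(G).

A width-3 tree decomposition is:
Bags: B1 = {a, b, f, g}  B2 = {a, e, f, g}  B3 = {a, c, e, f}  B4 = {d, e, f, g}
Tree: B1–B2, B2–B3, B2–B4
The largest bag has 4 vertices, giving width 3; this decomposition certifies tw(G) ≤ 3. Conversely, {d, e, f, g} is a clique of size 4, and the vertices of any clique must share a bag in every tree decomposition; so some bag has ≥ 4 vertices and tw(G) ≥ 3. Combining the bounds, tw(G) = 3.

3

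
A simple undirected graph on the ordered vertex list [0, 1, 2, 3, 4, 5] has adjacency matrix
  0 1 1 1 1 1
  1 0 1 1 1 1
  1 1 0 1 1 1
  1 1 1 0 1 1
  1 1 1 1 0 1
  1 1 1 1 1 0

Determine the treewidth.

5

A width-5 tree decomposition is:
Bags: B1 = {0, 1, 2, 3, 4, 5}
Tree: (single bag)
With just one bag of size 6, the width is 6 − 1 = 5, so tw(G) ≤ 5. On the other hand G contains the 6-clique {0, 1, 2, 3, 4, 5}. A clique must lie in a single bag of any decomposition, so no decomposition can have width below 5. Hence tw(G) = 5 exactly.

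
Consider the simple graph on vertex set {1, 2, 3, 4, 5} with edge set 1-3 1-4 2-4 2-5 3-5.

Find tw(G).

A width-2 tree decomposition is:
Bags: B1 = {2, 3, 5}  B2 = {1, 2, 3}  B3 = {1, 2, 4}
Tree: B1–B2, B2–B3
Every bag has size at most 3, so the width is 3 − 1 = 2 and tw(G) ≤ 2. For the lower bound, G contains the cycle 2–5–3–1–4–2, so G is not a forest; only forests have treewidth ≤ 1, hence tw(G) ≥ 2. Combining the bounds, tw(G) = 2.

2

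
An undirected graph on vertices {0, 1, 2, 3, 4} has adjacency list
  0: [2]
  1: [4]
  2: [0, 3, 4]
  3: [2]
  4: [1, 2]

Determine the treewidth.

A width-1 tree decomposition is:
Bags: B1 = {1, 4}  B2 = {2, 4}  B3 = {2, 3}  B4 = {0, 2}
Tree: B1–B2, B2–B3, B2–B4
Each bag holds 2 vertices, so the decomposition has width 1, which upper-bounds the treewidth. G has an edge, so its treewidth is at least 1. The upper and lower bounds meet at 1, so that is the treewidth.

1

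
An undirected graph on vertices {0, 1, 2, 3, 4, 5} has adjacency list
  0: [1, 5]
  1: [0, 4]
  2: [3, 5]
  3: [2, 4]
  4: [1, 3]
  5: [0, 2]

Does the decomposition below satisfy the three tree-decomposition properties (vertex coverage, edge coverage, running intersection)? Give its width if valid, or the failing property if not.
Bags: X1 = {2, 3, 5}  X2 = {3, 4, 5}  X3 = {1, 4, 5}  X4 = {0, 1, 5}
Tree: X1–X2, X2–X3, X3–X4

Vertex coverage: the bags together contain {0, 1, 2, 3, 4, 5}, the full vertex set. Edge coverage: each edge of G has both endpoints in at least one bag. Running intersection: for every vertex, the bags containing it form a connected subtree. All three properties hold, so this is a valid tree decomposition of width max|bag| − 1 = 2, and hence tw(G) ≤ 2.

Yes; width 2.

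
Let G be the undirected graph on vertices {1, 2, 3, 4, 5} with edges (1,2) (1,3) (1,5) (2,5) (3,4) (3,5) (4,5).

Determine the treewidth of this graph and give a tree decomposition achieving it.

Treewidth 2.
Bags: B1 = {3, 4, 5}  B2 = {1, 3, 5}  B3 = {1, 2, 5}
Tree: B1–B2, B2–B3

Each bag holds 3 vertices, so the decomposition has width 2, which upper-bounds the treewidth. On the other hand G contains the 3-clique {1, 2, 5}. A clique must lie in a single bag of any decomposition, so no decomposition can have width below 2. The upper and lower bounds meet at 2, so that is the treewidth.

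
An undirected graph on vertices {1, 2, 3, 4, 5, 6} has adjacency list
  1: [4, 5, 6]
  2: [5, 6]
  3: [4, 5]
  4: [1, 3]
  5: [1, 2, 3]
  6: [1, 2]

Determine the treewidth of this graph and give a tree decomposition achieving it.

Each bag holds 3 vertices, so the decomposition has width 2, which upper-bounds the treewidth. For the lower bound, G contains the cycle 4–3–5–1–4, so G is not a forest; only forests have treewidth ≤ 1, hence tw(G) ≥ 2. Hence tw(G) = 2 exactly.

Treewidth 2.
One such decomposition:
Bags: B1 = {1, 3, 4}  B2 = {1, 3, 5}  B3 = {1, 5, 6}  B4 = {2, 5, 6}
Tree: B1–B2, B2–B3, B3–B4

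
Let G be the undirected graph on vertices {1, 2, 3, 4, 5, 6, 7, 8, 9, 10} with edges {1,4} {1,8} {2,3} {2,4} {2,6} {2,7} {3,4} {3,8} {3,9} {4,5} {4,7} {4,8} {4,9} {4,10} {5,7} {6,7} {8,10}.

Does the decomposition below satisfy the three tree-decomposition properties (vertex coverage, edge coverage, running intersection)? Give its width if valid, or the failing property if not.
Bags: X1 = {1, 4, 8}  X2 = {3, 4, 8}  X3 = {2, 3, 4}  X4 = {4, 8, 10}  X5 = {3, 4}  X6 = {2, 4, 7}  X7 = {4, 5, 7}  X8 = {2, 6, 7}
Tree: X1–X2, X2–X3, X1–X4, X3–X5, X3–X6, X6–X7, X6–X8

A tree decomposition must satisfy three properties: every vertex lies in some bag; for every edge, both endpoints lie together in some bag; and for every vertex, the bags containing it form a connected subtree. Here vertex 9 appears in no bag, so the decomposition is invalid.

No — vertex 9 appears in no bag.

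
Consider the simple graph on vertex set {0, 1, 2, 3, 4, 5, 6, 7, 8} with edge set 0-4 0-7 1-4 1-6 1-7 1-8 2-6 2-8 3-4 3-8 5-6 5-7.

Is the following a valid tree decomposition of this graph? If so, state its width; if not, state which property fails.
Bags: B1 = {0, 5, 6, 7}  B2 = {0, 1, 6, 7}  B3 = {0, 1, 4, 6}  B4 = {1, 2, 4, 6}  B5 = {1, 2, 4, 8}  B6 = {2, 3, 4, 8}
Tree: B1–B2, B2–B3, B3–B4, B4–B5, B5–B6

Yes; width 3.

Vertex coverage: the bags together contain {0, 1, 2, 3, 4, 5, 6, 7, 8}, the full vertex set. Edge coverage: each edge of G has both endpoints in at least one bag. Running intersection: for every vertex, the bags containing it form a connected subtree. All three properties hold, so this is a valid tree decomposition of width max|bag| − 1 = 3, and hence tw(G) ≤ 3.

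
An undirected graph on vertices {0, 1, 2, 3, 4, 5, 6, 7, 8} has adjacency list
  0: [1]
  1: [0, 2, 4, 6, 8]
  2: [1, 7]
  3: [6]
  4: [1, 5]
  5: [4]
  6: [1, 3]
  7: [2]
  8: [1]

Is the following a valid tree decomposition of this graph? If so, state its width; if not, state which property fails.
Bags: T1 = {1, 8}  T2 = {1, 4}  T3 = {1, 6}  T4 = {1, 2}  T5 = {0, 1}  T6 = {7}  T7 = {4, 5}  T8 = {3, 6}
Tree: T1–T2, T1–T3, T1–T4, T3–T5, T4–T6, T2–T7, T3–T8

A tree decomposition must satisfy three properties: every vertex lies in some bag; for every edge, both endpoints lie together in some bag; and for every vertex, the bags containing it form a connected subtree. Here edge (2,7) lies in no bag, so the decomposition is invalid.

No — edge (2,7) lies in no bag.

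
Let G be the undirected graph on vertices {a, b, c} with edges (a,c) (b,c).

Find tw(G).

1

A width-1 tree decomposition is:
Bags: B1 = {b, c}  B2 = {a, c}
Tree: B1–B2
Every bag has size at most 2, so the width is 2 − 1 = 1 and tw(G) ≤ 1. Since G has at least one edge (e.g. b–c), it is not an edgeless graph, so tw(G) ≥ 1. The upper and lower bounds meet at 1, so that is the treewidth.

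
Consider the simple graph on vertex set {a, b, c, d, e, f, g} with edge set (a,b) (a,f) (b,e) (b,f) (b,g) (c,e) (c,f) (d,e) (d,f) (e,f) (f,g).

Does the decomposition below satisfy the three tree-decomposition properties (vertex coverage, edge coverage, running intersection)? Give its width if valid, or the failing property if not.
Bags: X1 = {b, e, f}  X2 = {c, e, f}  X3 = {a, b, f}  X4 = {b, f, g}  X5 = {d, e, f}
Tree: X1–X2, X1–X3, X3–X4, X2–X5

Yes; width 2.

Every vertex of G appears in some bag (union = {a, b, c, d, e, f, g}); every edge is covered by a bag; and for each vertex v the set of bags containing v is connected in the bag tree. The decomposition is therefore valid. The largest bag has 3 vertices, so the width is 2.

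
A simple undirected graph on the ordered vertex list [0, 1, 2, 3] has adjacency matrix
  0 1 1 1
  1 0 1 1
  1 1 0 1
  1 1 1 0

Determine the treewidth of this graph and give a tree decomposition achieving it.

Treewidth 3.
One such decomposition:
Bags: B1 = {0, 1, 2, 3}
Tree: (single bag)

With just one bag of size 4, the width is 4 − 1 = 3, so tw(G) ≤ 3. Conversely, {0, 1, 2, 3} is a clique of size 4, and the vertices of any clique must share a bag in every tree decomposition; so some bag has ≥ 4 vertices and tw(G) ≥ 3. Combining the bounds, tw(G) = 3.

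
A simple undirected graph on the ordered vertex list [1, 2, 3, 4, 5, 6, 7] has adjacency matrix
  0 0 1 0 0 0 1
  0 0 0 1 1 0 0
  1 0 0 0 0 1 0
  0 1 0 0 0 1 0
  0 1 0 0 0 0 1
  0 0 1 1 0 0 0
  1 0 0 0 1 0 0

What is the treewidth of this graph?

A width-2 tree decomposition is:
Bags: B1 = {3, 4, 6}  B2 = {1, 3, 4}  B3 = {1, 4, 7}  B4 = {4, 5, 7}  B5 = {2, 4, 5}
Tree: B1–B2, B2–B3, B3–B4, B4–B5
Every bag has size at most 3, so the width is 3 − 1 = 2 and tw(G) ≤ 2. For the lower bound, G contains the cycle 4–6–3–1–7–5–2–4, so G is not a forest; only forests have treewidth ≤ 1, hence tw(G) ≥ 2. Combining the bounds, tw(G) = 2.

2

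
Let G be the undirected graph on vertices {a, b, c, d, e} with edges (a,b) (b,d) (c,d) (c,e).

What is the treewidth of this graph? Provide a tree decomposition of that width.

Every bag has size at most 2, so the width is 2 − 1 = 1 and tw(G) ≤ 1. G has an edge, so its treewidth is at least 1. The upper and lower bounds meet at 1, so that is the treewidth.

Treewidth 1.
One optimal decomposition is:
Bags: B1 = {a, b}  B2 = {b, d}  B3 = {c, d}  B4 = {c, e}
Tree: B1–B2, B2–B3, B3–B4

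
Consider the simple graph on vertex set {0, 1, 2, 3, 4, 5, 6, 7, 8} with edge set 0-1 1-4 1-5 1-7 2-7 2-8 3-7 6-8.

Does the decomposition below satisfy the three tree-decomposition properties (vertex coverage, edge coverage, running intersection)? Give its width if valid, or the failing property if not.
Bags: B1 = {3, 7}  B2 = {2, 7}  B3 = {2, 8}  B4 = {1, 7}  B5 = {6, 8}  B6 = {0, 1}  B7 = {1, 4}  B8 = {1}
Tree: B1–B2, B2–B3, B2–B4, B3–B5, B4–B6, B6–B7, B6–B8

No — vertex 5 appears in no bag.

A tree decomposition must satisfy three properties: every vertex lies in some bag; for every edge, both endpoints lie together in some bag; and for every vertex, the bags containing it form a connected subtree. Here vertex 5 appears in no bag, so the decomposition is invalid.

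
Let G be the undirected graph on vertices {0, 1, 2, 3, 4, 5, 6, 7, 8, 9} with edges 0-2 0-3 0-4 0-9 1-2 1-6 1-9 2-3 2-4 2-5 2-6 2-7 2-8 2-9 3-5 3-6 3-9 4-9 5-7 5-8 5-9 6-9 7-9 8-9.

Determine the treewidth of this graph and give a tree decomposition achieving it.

The largest bag has 4 vertices, giving width 3; this decomposition certifies tw(G) ≤ 3. Conversely, {1, 2, 6, 9} is a clique of size 4, and the vertices of any clique must share a bag in every tree decomposition; so some bag has ≥ 4 vertices and tw(G) ≥ 3. Combining the bounds, tw(G) = 3.

Treewidth 3.
Bags: B1 = {2, 3, 6, 9}  B2 = {2, 3, 5, 9}  B3 = {2, 5, 7, 9}  B4 = {0, 2, 3, 9}  B5 = {2, 5, 8, 9}  B6 = {1, 2, 6, 9}  B7 = {0, 2, 4, 9}
Tree: B1–B2, B2–B3, B2–B4, B2–B5, B1–B6, B4–B7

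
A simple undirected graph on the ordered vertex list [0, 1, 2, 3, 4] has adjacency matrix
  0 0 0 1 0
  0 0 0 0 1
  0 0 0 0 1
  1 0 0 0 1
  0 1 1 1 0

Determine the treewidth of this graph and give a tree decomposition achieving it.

Treewidth 1.
Bags: B1 = {2, 4}  B2 = {3, 4}  B3 = {0, 3}  B4 = {1, 4}
Tree: B1–B2, B2–B3, B2–B4

Every bag has size at most 2, so the width is 2 − 1 = 1 and tw(G) ≤ 1. G has an edge, so its treewidth is at least 1. The upper and lower bounds meet at 1, so that is the treewidth.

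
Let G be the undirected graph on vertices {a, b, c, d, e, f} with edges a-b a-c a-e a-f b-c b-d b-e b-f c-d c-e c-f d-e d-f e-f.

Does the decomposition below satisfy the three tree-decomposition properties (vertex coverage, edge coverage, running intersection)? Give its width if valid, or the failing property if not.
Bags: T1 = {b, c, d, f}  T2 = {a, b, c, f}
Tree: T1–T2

No — vertex e appears in no bag.

A tree decomposition must satisfy three properties: every vertex lies in some bag; for every edge, both endpoints lie together in some bag; and for every vertex, the bags containing it form a connected subtree. Here vertex e appears in no bag, so the decomposition is invalid.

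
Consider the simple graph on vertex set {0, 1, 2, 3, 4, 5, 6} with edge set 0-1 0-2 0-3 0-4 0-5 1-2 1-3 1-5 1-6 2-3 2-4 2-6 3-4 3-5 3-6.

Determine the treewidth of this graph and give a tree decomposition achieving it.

Every bag has size at most 4, so the width is 4 − 1 = 3 and tw(G) ≤ 3. For the lower bound, the 4 vertices {0, 1, 2, 3} are pairwise adjacent, and any tree decomposition puts a clique entirely inside one bag — forcing width ≥ 3. Therefore the treewidth is 3.

Treewidth 3.
One optimal decomposition is:
Bags: B1 = {0, 1, 3, 5}  B2 = {0, 1, 2, 3}  B3 = {0, 2, 3, 4}  B4 = {1, 2, 3, 6}
Tree: B1–B2, B2–B3, B2–B4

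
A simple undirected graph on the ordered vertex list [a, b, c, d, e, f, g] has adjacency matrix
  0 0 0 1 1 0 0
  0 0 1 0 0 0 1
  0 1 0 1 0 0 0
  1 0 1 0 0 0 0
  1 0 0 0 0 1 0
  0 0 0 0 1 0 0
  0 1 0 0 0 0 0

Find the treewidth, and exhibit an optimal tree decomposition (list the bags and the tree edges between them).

Treewidth 1.
One such decomposition:
Bags: B1 = {b, g}  B2 = {b, c}  B3 = {c, d}  B4 = {a, d}  B5 = {a, e}  B6 = {e, f}
Tree: B1–B2, B2–B3, B3–B4, B4–B5, B5–B6

The largest bag has 2 vertices, giving width 1; this decomposition certifies tw(G) ≤ 1. Since G has at least one edge (e.g. g–b), it is not an edgeless graph, so tw(G) ≥ 1. The upper and lower bounds meet at 1, so that is the treewidth.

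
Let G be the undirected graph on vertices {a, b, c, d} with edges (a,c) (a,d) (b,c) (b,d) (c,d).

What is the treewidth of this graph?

A width-2 tree decomposition is:
Bags: B1 = {a, c, d}  B2 = {b, c, d}
Tree: B1–B2
Each bag holds 3 vertices, so the decomposition has width 2, which upper-bounds the treewidth. For the lower bound, the 3 vertices {a, c, d} are pairwise adjacent, and any tree decomposition puts a clique entirely inside one bag — forcing width ≥ 2. Combining the bounds, tw(G) = 2.

2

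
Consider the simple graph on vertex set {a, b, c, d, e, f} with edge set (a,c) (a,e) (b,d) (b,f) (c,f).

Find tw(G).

1

A width-1 tree decomposition is:
Bags: B1 = {b, d}  B2 = {b, f}  B3 = {c, f}  B4 = {a, c}  B5 = {a, e}
Tree: B1–B2, B2–B3, B3–B4, B4–B5
Every bag has size at most 2, so the width is 2 − 1 = 1 and tw(G) ≤ 1. Since G has at least one edge (e.g. d–b), it is not an edgeless graph, so tw(G) ≥ 1. Combining the bounds, tw(G) = 1.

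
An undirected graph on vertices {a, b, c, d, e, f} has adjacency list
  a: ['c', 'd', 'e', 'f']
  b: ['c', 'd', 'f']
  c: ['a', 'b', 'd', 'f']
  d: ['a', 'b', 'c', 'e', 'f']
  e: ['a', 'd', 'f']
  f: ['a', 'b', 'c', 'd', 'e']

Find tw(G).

A width-3 tree decomposition is:
Bags: B1 = {a, d, e, f}  B2 = {a, c, d, f}  B3 = {b, c, d, f}
Tree: B1–B2, B2–B3
Every bag has size at most 4, so the width is 4 − 1 = 3 and tw(G) ≤ 3. On the other hand G contains the 4-clique {a, d, e, f}. A clique must lie in a single bag of any decomposition, so no decomposition can have width below 3. Hence tw(G) = 3 exactly.

3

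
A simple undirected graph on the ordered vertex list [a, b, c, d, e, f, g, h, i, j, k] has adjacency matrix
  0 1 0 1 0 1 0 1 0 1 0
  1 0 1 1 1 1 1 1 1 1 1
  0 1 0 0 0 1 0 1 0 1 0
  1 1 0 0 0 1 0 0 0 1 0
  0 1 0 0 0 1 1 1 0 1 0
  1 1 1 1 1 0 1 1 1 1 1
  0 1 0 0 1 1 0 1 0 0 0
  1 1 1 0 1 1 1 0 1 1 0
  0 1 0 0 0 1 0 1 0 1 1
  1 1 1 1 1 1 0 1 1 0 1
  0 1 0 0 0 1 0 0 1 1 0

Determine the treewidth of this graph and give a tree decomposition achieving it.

The largest bag has 5 vertices, giving width 4; this decomposition certifies tw(G) ≤ 4. On the other hand G contains the 5-clique {b, e, f, g, h}. A clique must lie in a single bag of any decomposition, so no decomposition can have width below 4. The upper and lower bounds meet at 4, so that is the treewidth.

Treewidth 4.
One such decomposition:
Bags: B1 = {a, b, f, h, j}  B2 = {b, e, f, h, j}  B3 = {b, c, f, h, j}  B4 = {b, e, f, g, h}  B5 = {b, f, h, i, j}  B6 = {a, b, d, f, j}  B7 = {b, f, i, j, k}
Tree: B1–B2, B1–B3, B2–B4, B2–B5, B1–B6, B5–B7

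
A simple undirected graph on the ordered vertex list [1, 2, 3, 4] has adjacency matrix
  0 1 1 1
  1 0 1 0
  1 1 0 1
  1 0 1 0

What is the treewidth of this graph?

2

A width-2 tree decomposition is:
Bags: B1 = {1, 3, 4}  B2 = {1, 2, 3}
Tree: B1–B2
The largest bag has 3 vertices, giving width 2; this decomposition certifies tw(G) ≤ 2. Conversely, {1, 2, 3} is a clique of size 3, and the vertices of any clique must share a bag in every tree decomposition; so some bag has ≥ 3 vertices and tw(G) ≥ 2. Hence tw(G) = 2 exactly.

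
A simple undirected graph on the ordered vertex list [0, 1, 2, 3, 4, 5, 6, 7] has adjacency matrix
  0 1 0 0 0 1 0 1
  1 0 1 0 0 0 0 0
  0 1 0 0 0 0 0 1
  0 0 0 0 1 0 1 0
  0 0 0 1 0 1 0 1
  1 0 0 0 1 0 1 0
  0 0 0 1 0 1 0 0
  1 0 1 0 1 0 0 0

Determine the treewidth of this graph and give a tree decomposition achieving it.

Every bag has size at most 3, so the width is 3 − 1 = 2 and tw(G) ≤ 2. The edges 2–1–0–7–2 form a cycle, so G is not a tree and its treewidth is at least 2. Hence tw(G) = 2 exactly.

Treewidth 2.
One optimal decomposition is:
Bags: B1 = {1, 2, 7}  B2 = {0, 1, 7}  B3 = {0, 4, 7}  B4 = {0, 4, 5}  B5 = {3, 4, 5}  B6 = {3, 5, 6}
Tree: B1–B2, B2–B3, B3–B4, B4–B5, B5–B6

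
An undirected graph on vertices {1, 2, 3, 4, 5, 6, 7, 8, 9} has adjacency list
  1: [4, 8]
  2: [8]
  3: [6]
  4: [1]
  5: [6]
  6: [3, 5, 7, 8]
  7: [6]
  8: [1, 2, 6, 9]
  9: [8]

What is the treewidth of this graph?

1

A width-1 tree decomposition is:
Bags: B1 = {6, 8}  B2 = {8, 9}  B3 = {5, 6}  B4 = {1, 8}  B5 = {6, 7}  B6 = {3, 6}  B7 = {1, 4}  B8 = {2, 8}
Tree: B1–B2, B1–B3, B2–B4, B1–B5, B5–B6, B4–B7, B4–B8
The largest bag has 2 vertices, giving width 1; this decomposition certifies tw(G) ≤ 1. G has an edge, so its treewidth is at least 1. The upper and lower bounds meet at 1, so that is the treewidth.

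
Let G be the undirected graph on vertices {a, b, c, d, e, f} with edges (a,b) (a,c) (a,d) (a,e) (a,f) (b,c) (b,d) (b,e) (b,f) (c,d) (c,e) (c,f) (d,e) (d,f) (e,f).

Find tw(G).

A width-5 tree decomposition is:
Bags: B1 = {a, b, c, d, e, f}
Tree: (single bag)
A single bag containing all 6 vertices is trivially a valid decomposition of width 5. For the lower bound, the 6 vertices {a, b, c, d, e, f} are pairwise adjacent, and any tree decomposition puts a clique entirely inside one bag — forcing width ≥ 5. Hence tw(G) = 5 exactly.

5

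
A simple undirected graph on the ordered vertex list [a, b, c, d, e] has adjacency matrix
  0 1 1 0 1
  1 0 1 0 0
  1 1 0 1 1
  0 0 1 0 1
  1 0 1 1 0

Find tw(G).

2

A width-2 tree decomposition is:
Bags: B1 = {a, b, c}  B2 = {a, c, e}  B3 = {c, d, e}
Tree: B1–B2, B2–B3
Each bag holds 3 vertices, so the decomposition has width 2, which upper-bounds the treewidth. On the other hand G contains the 3-clique {c, d, e}. A clique must lie in a single bag of any decomposition, so no decomposition can have width below 2. Combining the bounds, tw(G) = 2.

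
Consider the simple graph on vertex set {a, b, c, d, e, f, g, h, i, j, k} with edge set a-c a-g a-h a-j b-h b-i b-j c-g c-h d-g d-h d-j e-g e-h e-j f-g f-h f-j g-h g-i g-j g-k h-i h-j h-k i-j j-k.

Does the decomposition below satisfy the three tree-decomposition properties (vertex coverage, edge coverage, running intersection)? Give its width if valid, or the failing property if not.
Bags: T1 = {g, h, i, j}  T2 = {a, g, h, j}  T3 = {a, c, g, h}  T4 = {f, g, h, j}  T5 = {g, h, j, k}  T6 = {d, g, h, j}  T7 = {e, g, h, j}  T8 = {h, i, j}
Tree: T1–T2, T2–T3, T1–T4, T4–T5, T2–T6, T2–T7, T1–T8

A tree decomposition must satisfy three properties: every vertex lies in some bag; for every edge, both endpoints lie together in some bag; and for every vertex, the bags containing it form a connected subtree. Here vertex b appears in no bag, so the decomposition is invalid.

No — vertex b appears in no bag.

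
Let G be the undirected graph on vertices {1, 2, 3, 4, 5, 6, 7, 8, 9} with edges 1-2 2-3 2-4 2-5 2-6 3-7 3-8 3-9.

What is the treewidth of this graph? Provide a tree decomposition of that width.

Treewidth 1.
One such decomposition:
Bags: B1 = {3, 7}  B2 = {2, 3}  B3 = {2, 5}  B4 = {3, 8}  B5 = {2, 6}  B6 = {3, 9}  B7 = {2, 4}  B8 = {1, 2}
Tree: B1–B2, B2–B3, B2–B4, B3–B5, B4–B6, B3–B7, B7–B8

Every bag has size at most 2, so the width is 2 − 1 = 1 and tw(G) ≤ 1. G has an edge, so its treewidth is at least 1. The upper and lower bounds meet at 1, so that is the treewidth.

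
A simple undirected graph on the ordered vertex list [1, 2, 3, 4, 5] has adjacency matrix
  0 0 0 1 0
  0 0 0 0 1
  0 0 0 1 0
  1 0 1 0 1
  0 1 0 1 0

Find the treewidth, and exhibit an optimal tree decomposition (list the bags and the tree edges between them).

Treewidth 1.
One optimal decomposition is:
Bags: B1 = {1, 4}  B2 = {3, 4}  B3 = {4, 5}  B4 = {2, 5}
Tree: B1–B2, B1–B3, B3–B4

Every bag has size at most 2, so the width is 2 − 1 = 1 and tw(G) ≤ 1. G has an edge, so its treewidth is at least 1. Therefore the treewidth is 1.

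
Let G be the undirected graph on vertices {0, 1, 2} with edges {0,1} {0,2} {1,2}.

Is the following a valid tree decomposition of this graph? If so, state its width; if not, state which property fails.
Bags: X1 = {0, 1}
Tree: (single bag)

No — vertex 2 appears in no bag.

A tree decomposition must satisfy three properties: every vertex lies in some bag; for every edge, both endpoints lie together in some bag; and for every vertex, the bags containing it form a connected subtree. Here vertex 2 appears in no bag, so the decomposition is invalid.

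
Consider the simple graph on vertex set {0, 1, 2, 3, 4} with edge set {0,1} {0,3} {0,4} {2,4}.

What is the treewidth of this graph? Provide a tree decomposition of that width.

The largest bag has 2 vertices, giving width 1; this decomposition certifies tw(G) ≤ 1. G has an edge, so its treewidth is at least 1. Hence tw(G) = 1 exactly.

Treewidth 1.
One such decomposition:
Bags: B1 = {0, 1}  B2 = {0, 3}  B3 = {0, 4}  B4 = {2, 4}
Tree: B1–B2, B2–B3, B3–B4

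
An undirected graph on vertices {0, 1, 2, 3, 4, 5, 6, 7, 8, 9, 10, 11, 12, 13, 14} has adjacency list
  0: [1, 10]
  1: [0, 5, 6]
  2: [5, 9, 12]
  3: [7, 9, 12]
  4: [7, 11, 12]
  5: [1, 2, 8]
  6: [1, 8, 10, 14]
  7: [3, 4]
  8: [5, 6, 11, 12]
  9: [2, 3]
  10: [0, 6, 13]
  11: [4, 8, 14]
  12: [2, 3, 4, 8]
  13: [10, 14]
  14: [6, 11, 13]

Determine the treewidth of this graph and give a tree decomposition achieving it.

Treewidth 3.
One optimal decomposition is:
Bags: B1 = {2, 3, 7, 9}  B2 = {2, 3, 7, 12}  B3 = {2, 4, 7, 12}  B4 = {2, 4, 5, 12}  B5 = {4, 5, 8, 12}  B6 = {4, 5, 8, 11}  B7 = {1, 5, 8, 11}  B8 = {1, 6, 8, 11}  B9 = {1, 6, 11, 14}  B10 = {0, 1, 6, 14}  B11 = {0, 6, 10, 14}  B12 = {0, 10, 13, 14}
Tree: B1–B2, B2–B3, B3–B4, B4–B5, B5–B6, B6–B7, B7–B8, B8–B9, B9–B10, B10–B11, B11–B12

Every bag has size at most 4, so the width is 4 − 1 = 3 and tw(G) ≤ 3. For the lower bound: the 4 vertex sets {3,7,9}, {2}, {12}, {4,5,8,11} are disjoint, each induces a connected subgraph, and every pair is joined by at least one edge of G. Contracting each set to a single vertex therefore yields K_{4} as a minor, and since treewidth is minor-monotone, tw(G) ≥ tw(K_{4}) = 3. Hence tw(G) = 3 exactly.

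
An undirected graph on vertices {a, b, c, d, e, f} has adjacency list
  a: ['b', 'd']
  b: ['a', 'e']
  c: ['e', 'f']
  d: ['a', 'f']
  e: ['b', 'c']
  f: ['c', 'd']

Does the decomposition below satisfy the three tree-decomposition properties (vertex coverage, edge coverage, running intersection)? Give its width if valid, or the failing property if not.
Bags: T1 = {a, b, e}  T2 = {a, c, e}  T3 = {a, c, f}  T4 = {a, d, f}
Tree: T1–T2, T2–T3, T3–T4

Every vertex of G appears in some bag (union = {a, b, c, d, e, f}); every edge is covered by a bag; and for each vertex v the set of bags containing v is connected in the bag tree. The decomposition is therefore valid. The largest bag has 3 vertices, so the width is 2.

Yes; width 2.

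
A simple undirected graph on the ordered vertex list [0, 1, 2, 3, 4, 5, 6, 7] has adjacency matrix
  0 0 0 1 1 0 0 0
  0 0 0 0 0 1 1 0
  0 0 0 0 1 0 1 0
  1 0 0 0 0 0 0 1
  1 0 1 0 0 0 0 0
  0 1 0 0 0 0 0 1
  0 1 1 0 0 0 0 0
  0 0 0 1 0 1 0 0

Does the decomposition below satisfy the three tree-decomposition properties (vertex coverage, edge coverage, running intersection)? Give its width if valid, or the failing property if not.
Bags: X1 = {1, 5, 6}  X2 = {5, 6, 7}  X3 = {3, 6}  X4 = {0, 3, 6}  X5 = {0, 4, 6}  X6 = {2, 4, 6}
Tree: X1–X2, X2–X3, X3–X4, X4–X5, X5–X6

A tree decomposition must satisfy three properties: every vertex lies in some bag; for every edge, both endpoints lie together in some bag; and for every vertex, the bags containing it form a connected subtree. Here edge (7,3) lies in no bag, so the decomposition is invalid.

No — edge (7,3) lies in no bag.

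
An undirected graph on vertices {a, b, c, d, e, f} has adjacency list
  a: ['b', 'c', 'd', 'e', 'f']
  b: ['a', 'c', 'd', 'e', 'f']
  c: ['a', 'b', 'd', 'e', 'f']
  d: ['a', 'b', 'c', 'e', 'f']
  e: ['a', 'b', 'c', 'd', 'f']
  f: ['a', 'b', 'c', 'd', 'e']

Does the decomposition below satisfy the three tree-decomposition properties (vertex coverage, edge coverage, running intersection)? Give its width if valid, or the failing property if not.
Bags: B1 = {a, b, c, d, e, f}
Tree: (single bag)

Yes; width 5.

Every vertex of G appears in some bag (union = {a, b, c, d, e, f}); every edge is covered by a bag; and for each vertex v the set of bags containing v is connected in the bag tree. The decomposition is therefore valid. The largest bag has 6 vertices, so the width is 5.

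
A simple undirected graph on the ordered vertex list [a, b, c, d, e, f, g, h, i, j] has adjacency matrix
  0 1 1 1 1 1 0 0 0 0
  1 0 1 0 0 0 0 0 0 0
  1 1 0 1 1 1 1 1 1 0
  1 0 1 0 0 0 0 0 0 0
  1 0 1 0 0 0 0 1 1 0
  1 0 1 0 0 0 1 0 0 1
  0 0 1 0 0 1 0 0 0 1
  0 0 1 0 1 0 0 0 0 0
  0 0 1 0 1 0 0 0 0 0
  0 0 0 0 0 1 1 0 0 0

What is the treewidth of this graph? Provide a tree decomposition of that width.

Treewidth 2.
One such decomposition:
Bags: B1 = {c, f, g}  B2 = {a, c, f}  B3 = {f, g, j}  B4 = {a, c, d}  B5 = {a, b, c}  B6 = {a, c, e}  B7 = {c, e, i}  B8 = {c, e, h}
Tree: B1–B2, B1–B3, B2–B4, B2–B5, B4–B6, B6–B7, B6–B8

Every bag has size at most 3, so the width is 3 − 1 = 2 and tw(G) ≤ 2. For the lower bound, the 3 vertices {f, g, j} are pairwise adjacent, and any tree decomposition puts a clique entirely inside one bag — forcing width ≥ 2. Therefore the treewidth is 2.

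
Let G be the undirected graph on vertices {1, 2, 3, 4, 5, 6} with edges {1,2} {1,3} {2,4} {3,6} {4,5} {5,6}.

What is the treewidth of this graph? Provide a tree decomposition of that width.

Treewidth 2.
One such decomposition:
Bags: B1 = {4, 5, 6}  B2 = {3, 4, 6}  B3 = {1, 3, 4}  B4 = {1, 2, 4}
Tree: B1–B2, B2–B3, B3–B4

Every bag has size at most 3, so the width is 3 − 1 = 2 and tw(G) ≤ 2. Since 4–5–6–3–1–2–4 is a cycle in G, G is not acyclic. Forests are exactly the graphs of treewidth ≤ 1, so tw(G) ≥ 2. Hence tw(G) = 2 exactly.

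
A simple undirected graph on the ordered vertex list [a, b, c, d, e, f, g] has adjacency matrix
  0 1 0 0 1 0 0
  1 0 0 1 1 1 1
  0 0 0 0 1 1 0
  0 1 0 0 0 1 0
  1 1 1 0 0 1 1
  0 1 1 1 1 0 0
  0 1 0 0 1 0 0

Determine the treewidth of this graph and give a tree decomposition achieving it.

The largest bag has 3 vertices, giving width 2; this decomposition certifies tw(G) ≤ 2. On the other hand G contains the 3-clique {b, d, f}. A clique must lie in a single bag of any decomposition, so no decomposition can have width below 2. Hence tw(G) = 2 exactly.

Treewidth 2.
Bags: B1 = {b, e, g}  B2 = {b, e, f}  B3 = {b, d, f}  B4 = {c, e, f}  B5 = {a, b, e}
Tree: B1–B2, B2–B3, B2–B4, B2–B5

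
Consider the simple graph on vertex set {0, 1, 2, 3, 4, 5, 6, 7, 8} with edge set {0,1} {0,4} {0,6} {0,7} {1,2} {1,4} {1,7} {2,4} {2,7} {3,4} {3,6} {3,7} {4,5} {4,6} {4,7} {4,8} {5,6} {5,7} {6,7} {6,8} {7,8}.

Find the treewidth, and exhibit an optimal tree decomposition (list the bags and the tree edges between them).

Every bag has size at most 4, so the width is 4 − 1 = 3 and tw(G) ≤ 3. Conversely, {0, 1, 4, 7} is a clique of size 4, and the vertices of any clique must share a bag in every tree decomposition; so some bag has ≥ 4 vertices and tw(G) ≥ 3. Hence tw(G) = 3 exactly.

Treewidth 3.
Bags: B1 = {0, 4, 6, 7}  B2 = {4, 6, 7, 8}  B3 = {4, 5, 6, 7}  B4 = {0, 1, 4, 7}  B5 = {3, 4, 6, 7}  B6 = {1, 2, 4, 7}
Tree: B1–B2, B1–B3, B1–B4, B2–B5, B4–B6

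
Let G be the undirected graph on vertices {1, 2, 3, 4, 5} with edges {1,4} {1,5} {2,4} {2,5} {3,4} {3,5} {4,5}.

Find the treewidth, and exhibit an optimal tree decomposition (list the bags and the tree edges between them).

Every bag has size at most 3, so the width is 3 − 1 = 2 and tw(G) ≤ 2. Conversely, {1, 4, 5} is a clique of size 3, and the vertices of any clique must share a bag in every tree decomposition; so some bag has ≥ 3 vertices and tw(G) ≥ 2. Combining the bounds, tw(G) = 2.

Treewidth 2.
One optimal decomposition is:
Bags: B1 = {3, 4, 5}  B2 = {2, 4, 5}  B3 = {1, 4, 5}
Tree: B1–B2, B2–B3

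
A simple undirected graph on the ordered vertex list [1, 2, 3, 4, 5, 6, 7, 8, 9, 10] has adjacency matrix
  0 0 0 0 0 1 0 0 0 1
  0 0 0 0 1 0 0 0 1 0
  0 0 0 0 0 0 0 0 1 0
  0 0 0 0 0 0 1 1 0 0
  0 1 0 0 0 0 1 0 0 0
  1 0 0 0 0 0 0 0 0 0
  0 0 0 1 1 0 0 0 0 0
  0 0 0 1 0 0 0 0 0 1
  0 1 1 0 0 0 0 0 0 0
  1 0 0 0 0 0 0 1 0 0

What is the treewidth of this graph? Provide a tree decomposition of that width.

Treewidth 1.
One optimal decomposition is:
Bags: B1 = {3, 9}  B2 = {2, 9}  B3 = {2, 5}  B4 = {5, 7}  B5 = {4, 7}  B6 = {4, 8}  B7 = {8, 10}  B8 = {1, 10}  B9 = {1, 6}
Tree: B1–B2, B2–B3, B3–B4, B4–B5, B5–B6, B6–B7, B7–B8, B8–B9

Every bag has size at most 2, so the width is 2 − 1 = 1 and tw(G) ≤ 1. Since G has at least one edge (e.g. 3–9), it is not an edgeless graph, so tw(G) ≥ 1. The upper and lower bounds meet at 1, so that is the treewidth.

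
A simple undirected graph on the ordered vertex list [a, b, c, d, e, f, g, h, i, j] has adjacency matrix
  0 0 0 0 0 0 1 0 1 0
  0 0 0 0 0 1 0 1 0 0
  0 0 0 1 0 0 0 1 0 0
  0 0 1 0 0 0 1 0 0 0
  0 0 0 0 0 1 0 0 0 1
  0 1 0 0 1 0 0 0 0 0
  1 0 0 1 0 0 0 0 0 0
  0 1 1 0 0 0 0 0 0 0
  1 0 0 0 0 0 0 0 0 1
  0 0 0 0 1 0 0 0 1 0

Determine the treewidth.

A width-2 tree decomposition is:
Bags: B1 = {a, d, g}  B2 = {a, c, d}  B3 = {a, c, h}  B4 = {a, b, h}  B5 = {a, b, f}  B6 = {a, e, f}  B7 = {a, e, j}  B8 = {a, i, j}
Tree: B1–B2, B2–B3, B3–B4, B4–B5, B5–B6, B6–B7, B7–B8
Each bag holds 3 vertices, so the decomposition has width 2, which upper-bounds the treewidth. Since a–g–d–c–h–b–f–e–j–i–a is a cycle in G, G is not acyclic. Forests are exactly the graphs of treewidth ≤ 1, so tw(G) ≥ 2. Therefore the treewidth is 2.

2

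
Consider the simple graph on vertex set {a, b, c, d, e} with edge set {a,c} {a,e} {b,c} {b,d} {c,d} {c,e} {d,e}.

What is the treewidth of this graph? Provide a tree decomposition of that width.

Each bag holds 3 vertices, so the decomposition has width 2, which upper-bounds the treewidth. On the other hand G contains the 3-clique {c, d, e}. A clique must lie in a single bag of any decomposition, so no decomposition can have width below 2. Hence tw(G) = 2 exactly.

Treewidth 2.
One such decomposition:
Bags: B1 = {a, c, e}  B2 = {c, d, e}  B3 = {b, c, d}
Tree: B1–B2, B2–B3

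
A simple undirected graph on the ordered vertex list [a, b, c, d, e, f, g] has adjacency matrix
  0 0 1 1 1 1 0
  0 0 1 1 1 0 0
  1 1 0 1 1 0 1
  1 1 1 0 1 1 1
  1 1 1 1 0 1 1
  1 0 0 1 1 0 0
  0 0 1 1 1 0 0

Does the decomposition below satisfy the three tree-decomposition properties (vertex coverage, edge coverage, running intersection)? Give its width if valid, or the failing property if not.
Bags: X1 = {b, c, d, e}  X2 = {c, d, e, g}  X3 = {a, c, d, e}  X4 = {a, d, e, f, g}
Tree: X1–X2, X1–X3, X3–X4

A tree decomposition must satisfy three properties: every vertex lies in some bag; for every edge, both endpoints lie together in some bag; and for every vertex, the bags containing it form a connected subtree. Here bags containing vertex g are not connected in the tree, so the decomposition is invalid.

No — bags containing vertex g are not connected in the tree.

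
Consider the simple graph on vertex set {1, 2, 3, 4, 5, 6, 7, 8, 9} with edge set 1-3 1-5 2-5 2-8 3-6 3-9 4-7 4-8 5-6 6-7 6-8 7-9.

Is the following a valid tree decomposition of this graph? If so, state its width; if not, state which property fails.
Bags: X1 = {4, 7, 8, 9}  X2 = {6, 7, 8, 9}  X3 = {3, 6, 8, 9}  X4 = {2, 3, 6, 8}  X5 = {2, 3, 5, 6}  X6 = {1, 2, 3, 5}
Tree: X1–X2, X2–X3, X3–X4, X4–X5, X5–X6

Yes; width 3.

Every vertex of G appears in some bag (union = {1, 2, 3, 4, 5, 6, 7, 8, 9}); every edge is covered by a bag; and for each vertex v the set of bags containing v is connected in the bag tree. The decomposition is therefore valid. The largest bag has 4 vertices, so the width is 3.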